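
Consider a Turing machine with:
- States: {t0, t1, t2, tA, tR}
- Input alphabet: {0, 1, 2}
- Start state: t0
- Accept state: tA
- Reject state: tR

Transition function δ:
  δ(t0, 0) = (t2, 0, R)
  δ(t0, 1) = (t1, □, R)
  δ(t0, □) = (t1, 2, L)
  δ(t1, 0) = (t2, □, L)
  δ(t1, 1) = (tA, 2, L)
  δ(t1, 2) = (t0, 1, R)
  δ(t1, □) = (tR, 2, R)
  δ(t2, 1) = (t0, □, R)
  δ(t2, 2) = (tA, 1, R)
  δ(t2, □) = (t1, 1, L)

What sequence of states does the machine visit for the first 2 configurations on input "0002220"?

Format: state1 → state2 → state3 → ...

Execution trace:
Initial: [t0]0002220
Step 1: δ(t0, 0) = (t2, 0, R) → 0[t2]002220

No transition is defined for δ(t2, 0). By convention the machine halts and rejects.

State sequence: t0 → t2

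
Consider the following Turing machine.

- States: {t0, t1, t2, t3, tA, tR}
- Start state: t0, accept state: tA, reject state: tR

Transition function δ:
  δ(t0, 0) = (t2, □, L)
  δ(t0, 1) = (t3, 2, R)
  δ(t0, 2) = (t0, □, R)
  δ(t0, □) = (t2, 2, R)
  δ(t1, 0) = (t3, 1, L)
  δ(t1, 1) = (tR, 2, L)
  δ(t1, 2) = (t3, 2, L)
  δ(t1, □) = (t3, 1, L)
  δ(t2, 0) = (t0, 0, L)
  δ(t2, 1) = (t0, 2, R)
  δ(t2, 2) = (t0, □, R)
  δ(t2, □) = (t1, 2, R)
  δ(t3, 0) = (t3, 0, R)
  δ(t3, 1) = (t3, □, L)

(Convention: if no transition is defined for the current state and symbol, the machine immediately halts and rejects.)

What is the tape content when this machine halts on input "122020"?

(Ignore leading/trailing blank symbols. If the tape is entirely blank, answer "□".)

Execution trace:
Initial: [t0]122020
Step 1: δ(t0, 1) = (t3, 2, R) → 2[t3]22020

No transition is defined for δ(t3, 2). By convention the machine halts and rejects.

Final tape (ignoring leading/trailing blanks): 222020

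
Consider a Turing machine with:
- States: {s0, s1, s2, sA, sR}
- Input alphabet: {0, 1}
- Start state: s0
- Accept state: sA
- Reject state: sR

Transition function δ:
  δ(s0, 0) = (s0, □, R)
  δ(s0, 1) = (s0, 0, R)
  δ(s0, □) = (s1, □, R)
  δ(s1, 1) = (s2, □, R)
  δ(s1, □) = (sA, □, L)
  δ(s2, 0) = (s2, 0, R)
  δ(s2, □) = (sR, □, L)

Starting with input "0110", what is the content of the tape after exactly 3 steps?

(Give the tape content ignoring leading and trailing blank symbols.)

Execution trace:
Initial: [s0]0110
Step 1: δ(s0, 0) = (s0, □, R) → □[s0]110
Step 2: δ(s0, 1) = (s0, 0, R) → □0[s0]10
Step 3: δ(s0, 1) = (s0, 0, R) → □00[s0]0

After 3 steps, the tape (ignoring leading/trailing blanks) is: 000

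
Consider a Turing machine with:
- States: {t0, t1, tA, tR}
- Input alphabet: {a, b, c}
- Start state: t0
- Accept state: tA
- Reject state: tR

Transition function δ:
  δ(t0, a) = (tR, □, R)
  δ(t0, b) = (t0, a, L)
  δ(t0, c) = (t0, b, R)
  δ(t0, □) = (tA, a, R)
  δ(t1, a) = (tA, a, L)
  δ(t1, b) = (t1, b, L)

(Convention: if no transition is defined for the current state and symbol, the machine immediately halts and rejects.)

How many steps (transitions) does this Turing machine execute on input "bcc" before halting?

Execution trace:
Initial: [t0]bcc
Step 1: δ(t0, b) = (t0, a, L) → [t0]□acc
Step 2: δ(t0, □) = (tA, a, R) → a[tA]acc

The machine reaches the accept state tA and halts.

The machine executed 2 steps before halting.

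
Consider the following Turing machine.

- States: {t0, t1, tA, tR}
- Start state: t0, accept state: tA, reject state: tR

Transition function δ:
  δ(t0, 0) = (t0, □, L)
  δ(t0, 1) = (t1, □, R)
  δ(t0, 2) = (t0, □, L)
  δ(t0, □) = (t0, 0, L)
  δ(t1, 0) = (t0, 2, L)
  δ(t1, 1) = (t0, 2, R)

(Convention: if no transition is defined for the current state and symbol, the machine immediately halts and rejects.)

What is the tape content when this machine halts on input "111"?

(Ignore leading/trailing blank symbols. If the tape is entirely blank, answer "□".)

Execution trace:
Initial: [t0]111
Step 1: δ(t0, 1) = (t1, □, R) → □[t1]11
Step 2: δ(t1, 1) = (t0, 2, R) → □2[t0]1
Step 3: δ(t0, 1) = (t1, □, R) → □2□[t1]□

No transition is defined for δ(t1, □). By convention the machine halts and rejects.

Final tape (ignoring leading/trailing blanks): 2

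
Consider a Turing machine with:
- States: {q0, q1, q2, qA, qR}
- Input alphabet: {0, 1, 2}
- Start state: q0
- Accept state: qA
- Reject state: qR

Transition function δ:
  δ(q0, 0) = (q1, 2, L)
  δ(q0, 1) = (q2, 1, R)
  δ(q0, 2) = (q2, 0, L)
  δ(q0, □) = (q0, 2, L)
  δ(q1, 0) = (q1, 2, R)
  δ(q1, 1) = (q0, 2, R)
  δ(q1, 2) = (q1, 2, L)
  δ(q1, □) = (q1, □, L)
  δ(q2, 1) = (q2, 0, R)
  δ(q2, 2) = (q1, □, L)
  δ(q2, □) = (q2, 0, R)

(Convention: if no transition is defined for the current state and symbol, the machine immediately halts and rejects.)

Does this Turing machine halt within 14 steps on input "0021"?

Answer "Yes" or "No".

Execution trace:
Initial: [q0]0021
Step 1: δ(q0, 0) = (q1, 2, L) → [q1]□2021
Step 2: δ(q1, □) = (q1, □, L) → [q1]□□2021
Step 3: δ(q1, □) = (q1, □, L) → [q1]□□□2021
Step 4: δ(q1, □) = (q1, □, L) → [q1]□□□□2021
Step 5: δ(q1, □) = (q1, □, L) → [q1]□□□□□2021
Step 6: δ(q1, □) = (q1, □, L) → [q1]□□□□□□2021
Step 7: δ(q1, □) = (q1, □, L) → [q1]□□□□□□□2021
Step 8: δ(q1, □) = (q1, □, L) → [q1]□□□□□□□□2021
Step 9: δ(q1, □) = (q1, □, L) → [q1]□□□□□□□□□2021
Step 10: δ(q1, □) = (q1, □, L) → [q1]□□□□□□□□□□2021
Step 11: δ(q1, □) = (q1, □, L) → [q1]□□□□□□□□□□□2021
Step 12: δ(q1, □) = (q1, □, L) → [q1]□□□□□□□□□□□□2021
Step 13: δ(q1, □) = (q1, □, L) → [q1]□□□□□□□□□□□□□2021
Step 14: δ(q1, □) = (q1, □, L) → [q1]□□□□□□□□□□□□□□2021

The machine has not reached a halting state after 14 steps.
The machine did not halt within the 14-step bound.

Answer: No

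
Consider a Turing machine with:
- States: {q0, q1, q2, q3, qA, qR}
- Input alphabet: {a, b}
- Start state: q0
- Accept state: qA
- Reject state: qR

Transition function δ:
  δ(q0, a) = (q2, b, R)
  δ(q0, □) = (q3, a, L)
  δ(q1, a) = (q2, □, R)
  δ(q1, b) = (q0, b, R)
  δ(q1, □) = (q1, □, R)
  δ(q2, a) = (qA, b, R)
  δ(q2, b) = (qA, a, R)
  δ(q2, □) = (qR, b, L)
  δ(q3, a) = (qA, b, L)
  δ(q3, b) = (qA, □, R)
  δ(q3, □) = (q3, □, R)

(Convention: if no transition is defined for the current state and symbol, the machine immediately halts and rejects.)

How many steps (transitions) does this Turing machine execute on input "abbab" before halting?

Execution trace:
Initial: [q0]abbab
Step 1: δ(q0, a) = (q2, b, R) → b[q2]bbab
Step 2: δ(q2, b) = (qA, a, R) → ba[qA]bab

The machine reaches the accept state qA and halts.

The machine executed 2 steps before halting.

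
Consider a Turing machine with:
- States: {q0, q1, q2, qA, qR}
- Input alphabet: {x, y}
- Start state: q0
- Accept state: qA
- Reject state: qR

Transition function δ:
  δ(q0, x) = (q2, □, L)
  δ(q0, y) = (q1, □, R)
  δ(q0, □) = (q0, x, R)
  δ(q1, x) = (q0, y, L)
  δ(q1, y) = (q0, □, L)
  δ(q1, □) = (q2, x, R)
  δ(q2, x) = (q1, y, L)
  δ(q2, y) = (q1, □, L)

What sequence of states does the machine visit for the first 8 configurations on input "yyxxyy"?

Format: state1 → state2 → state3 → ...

Execution trace:
Initial: [q0]yyxxyy
Step 1: δ(q0, y) = (q1, □, R) → □[q1]yxxyy
Step 2: δ(q1, y) = (q0, □, L) → [q0]□□xxyy
Step 3: δ(q0, □) = (q0, x, R) → x[q0]□xxyy
Step 4: δ(q0, □) = (q0, x, R) → xx[q0]xxyy
Step 5: δ(q0, x) = (q2, □, L) → x[q2]x□xyy
Step 6: δ(q2, x) = (q1, y, L) → [q1]xy□xyy
Step 7: δ(q1, x) = (q0, y, L) → [q0]□yy□xyy

State sequence: q0 → q1 → q0 → q0 → q0 → q2 → q1 → q0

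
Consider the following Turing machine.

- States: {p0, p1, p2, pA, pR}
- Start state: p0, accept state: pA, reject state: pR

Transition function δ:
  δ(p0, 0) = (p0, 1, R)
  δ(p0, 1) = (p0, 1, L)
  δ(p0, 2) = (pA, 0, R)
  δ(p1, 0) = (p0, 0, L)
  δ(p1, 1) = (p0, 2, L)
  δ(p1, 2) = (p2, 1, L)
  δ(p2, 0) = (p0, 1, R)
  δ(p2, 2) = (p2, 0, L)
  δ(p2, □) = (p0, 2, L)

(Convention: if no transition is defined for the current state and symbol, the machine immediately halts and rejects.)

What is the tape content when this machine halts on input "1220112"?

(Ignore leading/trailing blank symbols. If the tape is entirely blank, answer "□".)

Execution trace:
Initial: [p0]1220112
Step 1: δ(p0, 1) = (p0, 1, L) → [p0]□1220112

No transition is defined for δ(p0, □). By convention the machine halts and rejects.

Final tape (ignoring leading/trailing blanks): 1220112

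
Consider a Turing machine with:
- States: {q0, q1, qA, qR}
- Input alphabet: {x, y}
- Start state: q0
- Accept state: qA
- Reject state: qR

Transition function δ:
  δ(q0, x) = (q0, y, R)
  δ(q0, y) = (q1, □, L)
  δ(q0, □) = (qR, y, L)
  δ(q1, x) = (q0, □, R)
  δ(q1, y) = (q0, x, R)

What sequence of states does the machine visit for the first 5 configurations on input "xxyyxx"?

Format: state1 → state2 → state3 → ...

Execution trace:
Initial: [q0]xxyyxx
Step 1: δ(q0, x) = (q0, y, R) → y[q0]xyyxx
Step 2: δ(q0, x) = (q0, y, R) → yy[q0]yyxx
Step 3: δ(q0, y) = (q1, □, L) → y[q1]y□yxx
Step 4: δ(q1, y) = (q0, x, R) → yx[q0]□yxx

State sequence: q0 → q0 → q0 → q1 → q0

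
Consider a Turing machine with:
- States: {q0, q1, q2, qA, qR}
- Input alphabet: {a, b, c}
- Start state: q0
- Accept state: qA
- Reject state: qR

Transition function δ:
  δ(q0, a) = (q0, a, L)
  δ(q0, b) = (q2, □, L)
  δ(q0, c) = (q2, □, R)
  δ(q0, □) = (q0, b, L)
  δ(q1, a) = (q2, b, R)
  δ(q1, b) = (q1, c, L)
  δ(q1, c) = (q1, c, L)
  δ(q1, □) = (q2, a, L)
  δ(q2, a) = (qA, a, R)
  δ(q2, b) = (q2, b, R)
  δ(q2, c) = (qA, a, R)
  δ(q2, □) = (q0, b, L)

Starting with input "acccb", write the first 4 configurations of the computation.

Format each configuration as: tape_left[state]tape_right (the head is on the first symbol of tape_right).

Transitions applied:
Step 1: δ(q0, a) = (q0, a, L)
Step 2: δ(q0, □) = (q0, b, L)
Step 3: δ(q0, □) = (q0, b, L)

The first 4 configurations are:
[q0]acccb ⊢ [q0]□acccb ⊢ [q0]□bacccb ⊢ [q0]□bbacccb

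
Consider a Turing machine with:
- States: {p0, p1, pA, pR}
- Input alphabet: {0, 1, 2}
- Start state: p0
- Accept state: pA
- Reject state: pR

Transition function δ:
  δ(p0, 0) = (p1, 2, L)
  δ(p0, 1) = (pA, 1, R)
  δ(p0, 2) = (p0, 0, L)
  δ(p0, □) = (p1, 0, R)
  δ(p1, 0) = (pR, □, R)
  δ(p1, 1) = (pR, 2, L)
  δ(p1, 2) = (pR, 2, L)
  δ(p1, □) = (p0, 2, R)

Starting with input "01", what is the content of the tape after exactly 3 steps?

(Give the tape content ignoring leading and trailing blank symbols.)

Execution trace:
Initial: [p0]01
Step 1: δ(p0, 0) = (p1, 2, L) → [p1]□21
Step 2: δ(p1, □) = (p0, 2, R) → 2[p0]21
Step 3: δ(p0, 2) = (p0, 0, L) → [p0]201

After 3 steps, the tape (ignoring leading/trailing blanks) is: 201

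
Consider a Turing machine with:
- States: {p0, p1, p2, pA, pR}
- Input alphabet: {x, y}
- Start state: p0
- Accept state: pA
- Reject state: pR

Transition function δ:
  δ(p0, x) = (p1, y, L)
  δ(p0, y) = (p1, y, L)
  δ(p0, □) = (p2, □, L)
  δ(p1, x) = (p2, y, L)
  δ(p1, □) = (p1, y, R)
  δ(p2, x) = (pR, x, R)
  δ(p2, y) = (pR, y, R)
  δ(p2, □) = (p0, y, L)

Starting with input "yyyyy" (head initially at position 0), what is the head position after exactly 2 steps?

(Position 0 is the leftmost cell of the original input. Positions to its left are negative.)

Execution trace (head position shown):
Step 0: [p0]yyyyy  (head at position 0)
Step 1: move left → [p1]□yyyyy  (head at position -1)
Step 2: move right → y[p1]yyyyy  (head at position 0)

After 2 steps, the head is at position 0.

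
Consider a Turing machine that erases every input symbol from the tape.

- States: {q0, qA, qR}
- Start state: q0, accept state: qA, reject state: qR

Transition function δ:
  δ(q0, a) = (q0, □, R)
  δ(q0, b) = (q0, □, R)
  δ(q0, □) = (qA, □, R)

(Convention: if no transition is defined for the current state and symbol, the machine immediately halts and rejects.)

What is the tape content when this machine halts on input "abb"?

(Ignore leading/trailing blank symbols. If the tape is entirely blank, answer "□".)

Execution trace:
Initial: [q0]abb
Step 1: δ(q0, a) = (q0, □, R) → □[q0]bb
Step 2: δ(q0, b) = (q0, □, R) → □□[q0]b
Step 3: δ(q0, b) = (q0, □, R) → □□□[q0]□
Step 4: δ(q0, □) = (qA, □, R) → □□□□[qA]□

The machine reaches the accept state qA and halts.

Final tape (ignoring leading/trailing blanks): □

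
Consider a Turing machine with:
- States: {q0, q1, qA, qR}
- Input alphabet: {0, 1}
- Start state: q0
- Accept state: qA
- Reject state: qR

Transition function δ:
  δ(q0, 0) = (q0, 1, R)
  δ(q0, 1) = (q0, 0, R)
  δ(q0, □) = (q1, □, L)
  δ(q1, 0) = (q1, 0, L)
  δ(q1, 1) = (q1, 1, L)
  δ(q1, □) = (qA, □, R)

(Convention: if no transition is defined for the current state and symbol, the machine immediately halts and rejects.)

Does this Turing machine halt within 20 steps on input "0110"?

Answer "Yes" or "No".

Execution trace:
Initial: [q0]0110
Step 1: δ(q0, 0) = (q0, 1, R) → 1[q0]110
Step 2: δ(q0, 1) = (q0, 0, R) → 10[q0]10
Step 3: δ(q0, 1) = (q0, 0, R) → 100[q0]0
Step 4: δ(q0, 0) = (q0, 1, R) → 1001[q0]□
Step 5: δ(q0, □) = (q1, □, L) → 100[q1]1□
Step 6: δ(q1, 1) = (q1, 1, L) → 10[q1]01□
Step 7: δ(q1, 0) = (q1, 0, L) → 1[q1]001□
Step 8: δ(q1, 0) = (q1, 0, L) → [q1]1001□
Step 9: δ(q1, 1) = (q1, 1, L) → [q1]□1001□
Step 10: δ(q1, □) = (qA, □, R) → □[qA]1001□

The machine reaches the accept state qA and halts.
The machine halted after 10 steps (within the 20-step bound).

Answer: Yes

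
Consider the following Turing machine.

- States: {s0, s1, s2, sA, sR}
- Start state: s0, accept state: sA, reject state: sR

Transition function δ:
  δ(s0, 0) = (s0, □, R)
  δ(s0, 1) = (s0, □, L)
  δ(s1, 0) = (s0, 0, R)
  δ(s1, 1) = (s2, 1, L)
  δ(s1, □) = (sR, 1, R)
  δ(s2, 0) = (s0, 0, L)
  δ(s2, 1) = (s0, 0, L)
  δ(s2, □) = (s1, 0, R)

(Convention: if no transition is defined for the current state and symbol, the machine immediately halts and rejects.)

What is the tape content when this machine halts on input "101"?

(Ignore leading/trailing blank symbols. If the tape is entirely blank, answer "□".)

Execution trace:
Initial: [s0]101
Step 1: δ(s0, 1) = (s0, □, L) → [s0]□□01

No transition is defined for δ(s0, □). By convention the machine halts and rejects.

Final tape (ignoring leading/trailing blanks): 01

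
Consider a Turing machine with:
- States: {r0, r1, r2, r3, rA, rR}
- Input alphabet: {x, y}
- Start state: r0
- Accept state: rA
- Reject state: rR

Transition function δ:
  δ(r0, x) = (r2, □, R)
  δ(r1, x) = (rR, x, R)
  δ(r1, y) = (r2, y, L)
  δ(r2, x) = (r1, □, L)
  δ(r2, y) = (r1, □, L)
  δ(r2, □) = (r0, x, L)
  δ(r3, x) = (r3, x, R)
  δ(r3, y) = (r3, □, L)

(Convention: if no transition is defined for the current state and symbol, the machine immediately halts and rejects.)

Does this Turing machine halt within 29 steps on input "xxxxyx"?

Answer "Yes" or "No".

Execution trace:
Initial: [r0]xxxxyx
Step 1: δ(r0, x) = (r2, □, R) → □[r2]xxxyx
Step 2: δ(r2, x) = (r1, □, L) → [r1]□□xxyx

No transition is defined for δ(r1, □). By convention the machine halts and rejects.
The machine halted after 2 steps (within the 29-step bound).

Answer: Yes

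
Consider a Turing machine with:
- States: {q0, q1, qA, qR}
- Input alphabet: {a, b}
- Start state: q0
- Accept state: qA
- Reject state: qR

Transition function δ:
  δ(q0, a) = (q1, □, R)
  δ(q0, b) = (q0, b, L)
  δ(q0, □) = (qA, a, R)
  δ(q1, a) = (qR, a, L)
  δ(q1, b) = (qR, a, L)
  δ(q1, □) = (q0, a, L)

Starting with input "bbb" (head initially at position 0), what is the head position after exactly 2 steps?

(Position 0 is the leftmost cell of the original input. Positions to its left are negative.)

Execution trace (head position shown):
Step 0: [q0]bbb  (head at position 0)
Step 1: move left → [q0]□bbb  (head at position -1)
Step 2: move right → a[qA]bbb  (head at position 0)

After 2 steps, the head is at position 0.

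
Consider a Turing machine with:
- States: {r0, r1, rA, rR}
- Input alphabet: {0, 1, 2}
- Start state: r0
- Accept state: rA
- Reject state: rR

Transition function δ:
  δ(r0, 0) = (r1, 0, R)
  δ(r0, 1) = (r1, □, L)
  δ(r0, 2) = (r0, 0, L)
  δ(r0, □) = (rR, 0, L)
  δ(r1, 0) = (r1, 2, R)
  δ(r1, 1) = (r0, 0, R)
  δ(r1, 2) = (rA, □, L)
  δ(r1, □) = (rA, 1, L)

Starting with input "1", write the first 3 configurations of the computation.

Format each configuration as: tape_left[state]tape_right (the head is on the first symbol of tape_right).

Transitions applied:
Step 1: δ(r0, 1) = (r1, □, L)
Step 2: δ(r1, □) = (rA, 1, L)

The first 3 configurations are:
[r0]1 ⊢ [r1]□□ ⊢ [rA]□1□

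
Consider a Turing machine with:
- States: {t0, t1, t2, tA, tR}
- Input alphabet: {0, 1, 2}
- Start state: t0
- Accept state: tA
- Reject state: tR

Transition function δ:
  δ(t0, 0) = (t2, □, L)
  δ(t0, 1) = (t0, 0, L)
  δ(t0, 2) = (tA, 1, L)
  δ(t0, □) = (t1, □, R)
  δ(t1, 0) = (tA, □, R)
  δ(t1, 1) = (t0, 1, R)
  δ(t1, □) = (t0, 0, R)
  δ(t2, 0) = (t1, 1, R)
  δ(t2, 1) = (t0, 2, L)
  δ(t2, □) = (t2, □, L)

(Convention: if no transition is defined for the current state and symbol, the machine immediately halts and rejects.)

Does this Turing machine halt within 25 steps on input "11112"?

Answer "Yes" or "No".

Execution trace:
Initial: [t0]11112
Step 1: δ(t0, 1) = (t0, 0, L) → [t0]□01112
Step 2: δ(t0, □) = (t1, □, R) → □[t1]01112
Step 3: δ(t1, 0) = (tA, □, R) → □□[tA]1112

The machine reaches the accept state tA and halts.
The machine halted after 3 steps (within the 25-step bound).

Answer: Yes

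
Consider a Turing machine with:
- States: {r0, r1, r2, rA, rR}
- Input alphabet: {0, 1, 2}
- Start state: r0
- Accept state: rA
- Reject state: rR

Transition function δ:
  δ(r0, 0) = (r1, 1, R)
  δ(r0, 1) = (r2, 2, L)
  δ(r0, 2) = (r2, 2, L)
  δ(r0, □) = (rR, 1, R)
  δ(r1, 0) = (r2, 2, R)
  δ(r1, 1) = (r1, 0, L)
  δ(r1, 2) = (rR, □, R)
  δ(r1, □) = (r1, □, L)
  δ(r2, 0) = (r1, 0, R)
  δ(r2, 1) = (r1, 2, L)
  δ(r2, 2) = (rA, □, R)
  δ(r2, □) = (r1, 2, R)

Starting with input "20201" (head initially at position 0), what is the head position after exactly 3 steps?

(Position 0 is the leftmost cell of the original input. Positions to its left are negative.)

Execution trace (head position shown):
Step 0: [r0]20201  (head at position 0)
Step 1: move left → [r2]□20201  (head at position -1)
Step 2: move right → 2[r1]20201  (head at position 0)
Step 3: move right → 2□[rR]0201  (head at position 1)

After 3 steps, the head is at position 1.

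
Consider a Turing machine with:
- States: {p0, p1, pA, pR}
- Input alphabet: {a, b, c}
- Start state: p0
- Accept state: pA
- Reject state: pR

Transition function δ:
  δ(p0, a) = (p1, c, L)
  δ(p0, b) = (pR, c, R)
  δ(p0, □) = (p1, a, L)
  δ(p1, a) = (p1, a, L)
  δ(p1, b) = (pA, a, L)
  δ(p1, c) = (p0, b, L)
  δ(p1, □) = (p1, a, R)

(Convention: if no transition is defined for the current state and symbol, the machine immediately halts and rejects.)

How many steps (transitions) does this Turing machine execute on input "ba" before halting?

Execution trace:
Initial: [p0]ba
Step 1: δ(p0, b) = (pR, c, R) → c[pR]a

The machine reaches the reject state pR and halts.

The machine executed 1 step before halting.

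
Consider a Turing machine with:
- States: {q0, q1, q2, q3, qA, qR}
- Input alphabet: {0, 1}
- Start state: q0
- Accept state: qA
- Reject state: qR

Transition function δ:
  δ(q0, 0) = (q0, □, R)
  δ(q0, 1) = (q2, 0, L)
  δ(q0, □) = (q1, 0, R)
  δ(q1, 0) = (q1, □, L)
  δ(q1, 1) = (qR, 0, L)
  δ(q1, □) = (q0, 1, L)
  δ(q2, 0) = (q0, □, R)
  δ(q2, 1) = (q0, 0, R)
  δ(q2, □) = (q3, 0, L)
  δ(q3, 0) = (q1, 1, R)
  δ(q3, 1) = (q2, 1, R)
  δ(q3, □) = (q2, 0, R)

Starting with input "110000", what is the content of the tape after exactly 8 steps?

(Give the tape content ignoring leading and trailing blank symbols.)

Execution trace:
Initial: [q0]110000
Step 1: δ(q0, 1) = (q2, 0, L) → [q2]□010000
Step 2: δ(q2, □) = (q3, 0, L) → [q3]□0010000
Step 3: δ(q3, □) = (q2, 0, R) → 0[q2]0010000
Step 4: δ(q2, 0) = (q0, □, R) → 0□[q0]010000
Step 5: δ(q0, 0) = (q0, □, R) → 0□□[q0]10000
Step 6: δ(q0, 1) = (q2, 0, L) → 0□[q2]□00000
Step 7: δ(q2, □) = (q3, 0, L) → 0[q3]□000000
Step 8: δ(q3, □) = (q2, 0, R) → 00[q2]000000

After 8 steps, the tape (ignoring leading/trailing blanks) is: 00000000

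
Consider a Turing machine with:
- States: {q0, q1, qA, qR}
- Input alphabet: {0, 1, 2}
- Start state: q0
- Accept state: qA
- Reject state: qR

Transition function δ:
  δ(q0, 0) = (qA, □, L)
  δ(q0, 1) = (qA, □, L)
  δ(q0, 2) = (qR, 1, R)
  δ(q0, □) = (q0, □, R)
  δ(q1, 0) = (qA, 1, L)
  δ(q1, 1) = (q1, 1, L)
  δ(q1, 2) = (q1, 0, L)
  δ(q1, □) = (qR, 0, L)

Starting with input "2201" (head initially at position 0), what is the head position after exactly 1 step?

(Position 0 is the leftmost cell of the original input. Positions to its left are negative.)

Execution trace (head position shown):
Step 0: [q0]2201  (head at position 0)
Step 1: move right → 1[qR]201  (head at position 1)

After 1 step, the head is at position 1.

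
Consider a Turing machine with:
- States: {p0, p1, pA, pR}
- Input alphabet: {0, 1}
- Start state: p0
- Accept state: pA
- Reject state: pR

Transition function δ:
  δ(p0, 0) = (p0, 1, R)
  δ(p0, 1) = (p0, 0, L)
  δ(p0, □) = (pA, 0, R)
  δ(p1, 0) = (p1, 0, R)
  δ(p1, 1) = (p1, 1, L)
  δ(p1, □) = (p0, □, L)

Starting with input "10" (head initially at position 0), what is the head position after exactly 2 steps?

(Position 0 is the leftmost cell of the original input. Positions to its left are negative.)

Execution trace (head position shown):
Step 0: [p0]10  (head at position 0)
Step 1: move left → [p0]□00  (head at position -1)
Step 2: move right → 0[pA]00  (head at position 0)

After 2 steps, the head is at position 0.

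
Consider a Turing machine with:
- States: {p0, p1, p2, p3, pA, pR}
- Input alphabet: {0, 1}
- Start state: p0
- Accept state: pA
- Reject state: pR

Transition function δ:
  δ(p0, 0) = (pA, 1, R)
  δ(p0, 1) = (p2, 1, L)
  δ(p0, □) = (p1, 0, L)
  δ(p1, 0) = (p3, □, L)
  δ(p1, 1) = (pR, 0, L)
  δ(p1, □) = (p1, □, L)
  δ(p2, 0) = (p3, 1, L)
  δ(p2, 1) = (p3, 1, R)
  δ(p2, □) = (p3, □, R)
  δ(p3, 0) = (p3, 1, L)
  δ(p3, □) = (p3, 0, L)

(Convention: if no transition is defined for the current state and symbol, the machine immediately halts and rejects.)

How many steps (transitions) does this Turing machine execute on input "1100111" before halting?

Execution trace:
Initial: [p0]1100111
Step 1: δ(p0, 1) = (p2, 1, L) → [p2]□1100111
Step 2: δ(p2, □) = (p3, □, R) → □[p3]1100111

No transition is defined for δ(p3, 1). By convention the machine halts and rejects.

The machine executed 2 steps before halting.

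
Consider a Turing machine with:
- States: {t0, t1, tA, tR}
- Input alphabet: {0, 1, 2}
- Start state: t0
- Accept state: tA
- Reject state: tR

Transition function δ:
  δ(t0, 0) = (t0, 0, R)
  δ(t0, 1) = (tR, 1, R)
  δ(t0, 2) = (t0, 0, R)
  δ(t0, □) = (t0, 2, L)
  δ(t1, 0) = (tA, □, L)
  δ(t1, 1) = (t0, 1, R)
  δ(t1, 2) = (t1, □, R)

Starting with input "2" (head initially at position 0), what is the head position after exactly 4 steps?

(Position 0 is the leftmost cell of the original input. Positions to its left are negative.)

Execution trace (head position shown):
Step 0: [t0]2  (head at position 0)
Step 1: move right → 0[t0]□  (head at position 1)
Step 2: move left → [t0]02  (head at position 0)
Step 3: move right → 0[t0]2  (head at position 1)
Step 4: move right → 00[t0]□  (head at position 2)

After 4 steps, the head is at position 2.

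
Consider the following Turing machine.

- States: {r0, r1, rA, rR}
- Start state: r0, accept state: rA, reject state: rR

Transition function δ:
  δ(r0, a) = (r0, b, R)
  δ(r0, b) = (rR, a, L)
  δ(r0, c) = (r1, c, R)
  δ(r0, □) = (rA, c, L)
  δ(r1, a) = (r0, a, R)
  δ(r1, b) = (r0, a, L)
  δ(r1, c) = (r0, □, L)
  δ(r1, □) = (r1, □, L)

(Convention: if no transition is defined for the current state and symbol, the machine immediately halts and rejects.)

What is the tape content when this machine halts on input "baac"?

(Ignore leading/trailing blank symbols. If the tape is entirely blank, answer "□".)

Execution trace:
Initial: [r0]baac
Step 1: δ(r0, b) = (rR, a, L) → [rR]□aaac

The machine reaches the reject state rR and halts.

Final tape (ignoring leading/trailing blanks): aaac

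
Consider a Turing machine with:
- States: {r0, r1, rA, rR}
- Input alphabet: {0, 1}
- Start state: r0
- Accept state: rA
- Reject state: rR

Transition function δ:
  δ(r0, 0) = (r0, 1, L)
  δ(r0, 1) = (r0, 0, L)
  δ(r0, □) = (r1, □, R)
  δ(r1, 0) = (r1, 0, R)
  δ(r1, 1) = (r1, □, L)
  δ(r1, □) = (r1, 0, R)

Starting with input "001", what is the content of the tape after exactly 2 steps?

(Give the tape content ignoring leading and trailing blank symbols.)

Execution trace:
Initial: [r0]001
Step 1: δ(r0, 0) = (r0, 1, L) → [r0]□101
Step 2: δ(r0, □) = (r1, □, R) → □[r1]101

After 2 steps, the tape (ignoring leading/trailing blanks) is: 101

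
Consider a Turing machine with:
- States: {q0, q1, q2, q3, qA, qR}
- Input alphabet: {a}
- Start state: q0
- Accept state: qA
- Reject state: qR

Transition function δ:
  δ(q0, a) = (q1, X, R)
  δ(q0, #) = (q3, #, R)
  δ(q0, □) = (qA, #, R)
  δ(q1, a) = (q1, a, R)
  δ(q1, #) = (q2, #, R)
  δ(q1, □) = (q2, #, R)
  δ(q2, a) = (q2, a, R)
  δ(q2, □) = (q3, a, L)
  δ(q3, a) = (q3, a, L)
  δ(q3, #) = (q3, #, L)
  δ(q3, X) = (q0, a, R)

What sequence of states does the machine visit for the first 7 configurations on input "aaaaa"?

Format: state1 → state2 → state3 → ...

Execution trace:
Initial: [q0]aaaaa
Step 1: δ(q0, a) = (q1, X, R) → X[q1]aaaa
Step 2: δ(q1, a) = (q1, a, R) → Xa[q1]aaa
Step 3: δ(q1, a) = (q1, a, R) → Xaa[q1]aa
Step 4: δ(q1, a) = (q1, a, R) → Xaaa[q1]a
Step 5: δ(q1, a) = (q1, a, R) → Xaaaa[q1]□
Step 6: δ(q1, □) = (q2, #, R) → Xaaaa#[q2]□

State sequence: q0 → q1 → q1 → q1 → q1 → q1 → q2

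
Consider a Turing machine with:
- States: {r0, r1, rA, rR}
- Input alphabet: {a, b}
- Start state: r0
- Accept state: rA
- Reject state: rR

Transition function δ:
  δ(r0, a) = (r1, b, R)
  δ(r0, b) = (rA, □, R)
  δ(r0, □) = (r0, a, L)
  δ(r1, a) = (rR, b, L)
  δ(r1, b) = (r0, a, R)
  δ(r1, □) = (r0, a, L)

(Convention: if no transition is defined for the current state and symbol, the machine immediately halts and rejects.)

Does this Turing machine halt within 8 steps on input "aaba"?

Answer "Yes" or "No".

Execution trace:
Initial: [r0]aaba
Step 1: δ(r0, a) = (r1, b, R) → b[r1]aba
Step 2: δ(r1, a) = (rR, b, L) → [rR]bbba

The machine reaches the reject state rR and halts.
The machine halted after 2 steps (within the 8-step bound).

Answer: Yes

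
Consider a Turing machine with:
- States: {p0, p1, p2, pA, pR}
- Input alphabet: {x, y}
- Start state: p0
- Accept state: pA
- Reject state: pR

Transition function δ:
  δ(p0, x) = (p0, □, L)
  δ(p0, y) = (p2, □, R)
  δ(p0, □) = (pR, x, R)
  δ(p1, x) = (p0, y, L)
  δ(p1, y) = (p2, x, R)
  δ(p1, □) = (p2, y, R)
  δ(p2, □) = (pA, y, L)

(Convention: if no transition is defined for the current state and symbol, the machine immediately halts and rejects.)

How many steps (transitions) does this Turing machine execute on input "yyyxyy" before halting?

Execution trace:
Initial: [p0]yyyxyy
Step 1: δ(p0, y) = (p2, □, R) → □[p2]yyxyy

No transition is defined for δ(p2, y). By convention the machine halts and rejects.

The machine executed 1 step before halting.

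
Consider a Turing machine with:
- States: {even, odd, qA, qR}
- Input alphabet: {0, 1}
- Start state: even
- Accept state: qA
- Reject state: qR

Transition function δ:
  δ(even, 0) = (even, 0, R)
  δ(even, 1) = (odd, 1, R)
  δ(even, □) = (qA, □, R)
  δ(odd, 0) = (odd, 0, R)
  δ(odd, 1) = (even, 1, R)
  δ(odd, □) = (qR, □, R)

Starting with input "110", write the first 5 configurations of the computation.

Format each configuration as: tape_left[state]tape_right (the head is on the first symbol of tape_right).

Transitions applied:
Step 1: δ(even, 1) = (odd, 1, R)
Step 2: δ(odd, 1) = (even, 1, R)
Step 3: δ(even, 0) = (even, 0, R)
Step 4: δ(even, □) = (qA, □, R)

The first 5 configurations are:
[even]110 ⊢ 1[odd]10 ⊢ 11[even]0 ⊢ 110[even]□ ⊢ 110□[qA]□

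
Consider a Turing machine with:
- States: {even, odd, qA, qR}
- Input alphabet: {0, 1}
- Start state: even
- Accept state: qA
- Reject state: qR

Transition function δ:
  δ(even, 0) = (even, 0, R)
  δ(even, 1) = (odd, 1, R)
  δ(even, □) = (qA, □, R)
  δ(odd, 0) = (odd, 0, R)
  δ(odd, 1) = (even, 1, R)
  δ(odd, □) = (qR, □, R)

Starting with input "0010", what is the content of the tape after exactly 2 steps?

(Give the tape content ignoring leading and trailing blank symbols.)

Execution trace:
Initial: [even]0010
Step 1: δ(even, 0) = (even, 0, R) → 0[even]010
Step 2: δ(even, 0) = (even, 0, R) → 00[even]10

After 2 steps, the tape (ignoring leading/trailing blanks) is: 0010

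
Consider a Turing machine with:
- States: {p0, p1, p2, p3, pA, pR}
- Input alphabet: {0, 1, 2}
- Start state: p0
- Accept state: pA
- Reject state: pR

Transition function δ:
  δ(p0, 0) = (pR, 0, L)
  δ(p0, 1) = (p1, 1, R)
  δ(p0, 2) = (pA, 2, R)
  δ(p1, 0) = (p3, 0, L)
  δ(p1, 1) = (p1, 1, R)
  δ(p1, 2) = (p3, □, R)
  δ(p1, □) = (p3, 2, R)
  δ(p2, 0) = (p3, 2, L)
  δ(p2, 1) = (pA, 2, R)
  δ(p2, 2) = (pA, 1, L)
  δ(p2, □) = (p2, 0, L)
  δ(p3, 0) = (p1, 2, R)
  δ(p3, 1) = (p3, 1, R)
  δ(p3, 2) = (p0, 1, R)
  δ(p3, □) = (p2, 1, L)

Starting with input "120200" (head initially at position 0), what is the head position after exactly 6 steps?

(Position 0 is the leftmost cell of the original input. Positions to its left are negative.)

Execution trace (head position shown):
Step 0: [p0]120200  (head at position 0)
Step 1: move right → 1[p1]20200  (head at position 1)
Step 2: move right → 1□[p3]0200  (head at position 2)
Step 3: move right → 1□2[p1]200  (head at position 3)
Step 4: move right → 1□2□[p3]00  (head at position 4)
Step 5: move right → 1□2□2[p1]0  (head at position 5)
Step 6: move left → 1□2□[p3]20  (head at position 4)

After 6 steps, the head is at position 4.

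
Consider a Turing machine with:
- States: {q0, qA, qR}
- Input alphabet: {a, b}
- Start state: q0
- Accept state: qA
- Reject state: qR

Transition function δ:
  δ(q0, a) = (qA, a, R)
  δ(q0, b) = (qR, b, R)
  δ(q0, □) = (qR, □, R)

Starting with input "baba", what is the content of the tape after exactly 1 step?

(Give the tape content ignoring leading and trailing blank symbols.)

Execution trace:
Initial: [q0]baba
Step 1: δ(q0, b) = (qR, b, R) → b[qR]aba

The machine reaches the reject state qR and halts.

After 1 step, the tape (ignoring leading/trailing blanks) is: baba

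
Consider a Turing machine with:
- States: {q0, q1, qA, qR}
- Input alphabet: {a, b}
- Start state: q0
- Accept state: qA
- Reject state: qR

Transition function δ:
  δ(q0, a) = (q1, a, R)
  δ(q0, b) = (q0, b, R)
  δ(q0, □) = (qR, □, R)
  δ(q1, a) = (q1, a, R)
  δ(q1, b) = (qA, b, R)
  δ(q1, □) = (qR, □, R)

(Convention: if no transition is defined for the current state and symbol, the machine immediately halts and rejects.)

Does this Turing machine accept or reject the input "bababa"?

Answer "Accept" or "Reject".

Execution trace:
Initial: [q0]bababa
Step 1: δ(q0, b) = (q0, b, R) → b[q0]ababa
Step 2: δ(q0, a) = (q1, a, R) → ba[q1]baba
Step 3: δ(q1, b) = (qA, b, R) → bab[qA]aba

The machine reaches the accept state qA and halts.

Answer: Accept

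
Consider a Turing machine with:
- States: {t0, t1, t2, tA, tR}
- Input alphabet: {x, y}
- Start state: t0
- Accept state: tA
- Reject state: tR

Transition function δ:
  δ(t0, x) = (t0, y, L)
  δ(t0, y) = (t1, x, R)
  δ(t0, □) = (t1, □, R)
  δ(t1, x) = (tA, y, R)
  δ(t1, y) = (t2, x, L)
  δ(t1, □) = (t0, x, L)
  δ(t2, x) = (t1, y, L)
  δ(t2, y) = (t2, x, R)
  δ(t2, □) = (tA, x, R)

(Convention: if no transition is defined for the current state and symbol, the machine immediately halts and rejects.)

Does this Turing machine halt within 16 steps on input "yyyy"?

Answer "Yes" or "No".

Execution trace:
Initial: [t0]yyyy
Step 1: δ(t0, y) = (t1, x, R) → x[t1]yyy
Step 2: δ(t1, y) = (t2, x, L) → [t2]xxyy
Step 3: δ(t2, x) = (t1, y, L) → [t1]□yxyy
Step 4: δ(t1, □) = (t0, x, L) → [t0]□xyxyy
Step 5: δ(t0, □) = (t1, □, R) → □[t1]xyxyy
Step 6: δ(t1, x) = (tA, y, R) → □y[tA]yxyy

The machine reaches the accept state tA and halts.
The machine halted after 6 steps (within the 16-step bound).

Answer: Yes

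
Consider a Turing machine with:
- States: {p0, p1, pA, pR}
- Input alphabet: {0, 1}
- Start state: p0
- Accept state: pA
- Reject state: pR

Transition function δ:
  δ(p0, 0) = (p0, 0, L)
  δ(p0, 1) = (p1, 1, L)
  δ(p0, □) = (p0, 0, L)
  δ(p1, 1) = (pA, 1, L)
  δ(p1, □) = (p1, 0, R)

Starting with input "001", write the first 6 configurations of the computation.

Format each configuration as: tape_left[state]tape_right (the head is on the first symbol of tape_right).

Transitions applied:
Step 1: δ(p0, 0) = (p0, 0, L)
Step 2: δ(p0, □) = (p0, 0, L)
Step 3: δ(p0, □) = (p0, 0, L)
Step 4: δ(p0, □) = (p0, 0, L)
Step 5: δ(p0, □) = (p0, 0, L)

The first 6 configurations are:
[p0]001 ⊢ [p0]□001 ⊢ [p0]□0001 ⊢ [p0]□00001 ⊢ [p0]□000001 ⊢ [p0]□0000001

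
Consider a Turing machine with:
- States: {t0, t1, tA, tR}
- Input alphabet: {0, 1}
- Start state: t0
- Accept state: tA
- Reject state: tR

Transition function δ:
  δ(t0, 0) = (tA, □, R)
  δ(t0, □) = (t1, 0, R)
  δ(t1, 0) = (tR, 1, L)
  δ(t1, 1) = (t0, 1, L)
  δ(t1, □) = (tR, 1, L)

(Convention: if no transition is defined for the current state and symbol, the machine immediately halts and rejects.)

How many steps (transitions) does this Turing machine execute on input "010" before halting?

Execution trace:
Initial: [t0]010
Step 1: δ(t0, 0) = (tA, □, R) → □[tA]10

The machine reaches the accept state tA and halts.

The machine executed 1 step before halting.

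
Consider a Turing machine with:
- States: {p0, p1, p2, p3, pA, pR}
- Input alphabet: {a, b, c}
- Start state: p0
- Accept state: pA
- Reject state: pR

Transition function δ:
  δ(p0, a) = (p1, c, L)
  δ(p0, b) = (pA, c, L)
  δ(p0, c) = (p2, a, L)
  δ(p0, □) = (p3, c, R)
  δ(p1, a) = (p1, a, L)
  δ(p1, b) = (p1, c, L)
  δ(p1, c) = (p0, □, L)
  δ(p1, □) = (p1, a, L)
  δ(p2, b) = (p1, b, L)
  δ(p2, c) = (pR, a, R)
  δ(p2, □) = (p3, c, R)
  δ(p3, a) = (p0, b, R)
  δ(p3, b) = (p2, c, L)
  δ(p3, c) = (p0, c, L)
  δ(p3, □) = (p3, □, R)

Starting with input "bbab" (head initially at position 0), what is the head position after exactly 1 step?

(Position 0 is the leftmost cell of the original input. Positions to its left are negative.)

Execution trace (head position shown):
Step 0: [p0]bbab  (head at position 0)
Step 1: move left → [pA]□cbab  (head at position -1)

After 1 step, the head is at position -1.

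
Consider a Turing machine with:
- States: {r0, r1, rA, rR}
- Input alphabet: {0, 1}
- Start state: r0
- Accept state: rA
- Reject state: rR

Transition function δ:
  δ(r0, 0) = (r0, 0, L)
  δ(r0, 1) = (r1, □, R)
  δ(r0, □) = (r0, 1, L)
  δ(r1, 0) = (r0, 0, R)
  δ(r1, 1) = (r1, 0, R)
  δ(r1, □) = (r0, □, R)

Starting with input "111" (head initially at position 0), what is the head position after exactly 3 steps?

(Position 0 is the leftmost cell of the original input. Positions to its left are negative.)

Execution trace (head position shown):
Step 0: [r0]111  (head at position 0)
Step 1: move right → □[r1]11  (head at position 1)
Step 2: move right → □0[r1]1  (head at position 2)
Step 3: move right → □00[r1]□  (head at position 3)

After 3 steps, the head is at position 3.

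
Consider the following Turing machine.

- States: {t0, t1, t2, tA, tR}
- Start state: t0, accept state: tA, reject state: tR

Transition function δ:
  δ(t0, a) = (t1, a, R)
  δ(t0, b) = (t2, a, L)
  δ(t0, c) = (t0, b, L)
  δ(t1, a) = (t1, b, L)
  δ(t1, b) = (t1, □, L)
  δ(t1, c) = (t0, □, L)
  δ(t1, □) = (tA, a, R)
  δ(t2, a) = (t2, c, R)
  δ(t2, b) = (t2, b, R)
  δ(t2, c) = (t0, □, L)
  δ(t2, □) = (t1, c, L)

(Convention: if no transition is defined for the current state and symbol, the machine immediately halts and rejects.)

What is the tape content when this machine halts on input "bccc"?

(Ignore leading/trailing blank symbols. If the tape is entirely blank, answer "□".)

Execution trace:
Initial: [t0]bccc
Step 1: δ(t0, b) = (t2, a, L) → [t2]□accc
Step 2: δ(t2, □) = (t1, c, L) → [t1]□caccc
Step 3: δ(t1, □) = (tA, a, R) → a[tA]caccc

The machine reaches the accept state tA and halts.

Final tape (ignoring leading/trailing blanks): acaccc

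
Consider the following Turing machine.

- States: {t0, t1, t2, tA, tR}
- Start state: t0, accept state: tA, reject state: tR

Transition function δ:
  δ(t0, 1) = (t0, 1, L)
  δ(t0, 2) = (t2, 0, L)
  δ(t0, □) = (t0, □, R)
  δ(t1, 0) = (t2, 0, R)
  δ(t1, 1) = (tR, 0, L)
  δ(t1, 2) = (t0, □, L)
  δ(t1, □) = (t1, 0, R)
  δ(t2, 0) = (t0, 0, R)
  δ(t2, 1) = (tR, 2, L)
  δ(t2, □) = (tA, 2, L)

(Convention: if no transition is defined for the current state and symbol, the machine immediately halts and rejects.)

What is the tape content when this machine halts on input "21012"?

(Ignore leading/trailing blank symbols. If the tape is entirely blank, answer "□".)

Execution trace:
Initial: [t0]21012
Step 1: δ(t0, 2) = (t2, 0, L) → [t2]□01012
Step 2: δ(t2, □) = (tA, 2, L) → [tA]□201012

The machine reaches the accept state tA and halts.

Final tape (ignoring leading/trailing blanks): 201012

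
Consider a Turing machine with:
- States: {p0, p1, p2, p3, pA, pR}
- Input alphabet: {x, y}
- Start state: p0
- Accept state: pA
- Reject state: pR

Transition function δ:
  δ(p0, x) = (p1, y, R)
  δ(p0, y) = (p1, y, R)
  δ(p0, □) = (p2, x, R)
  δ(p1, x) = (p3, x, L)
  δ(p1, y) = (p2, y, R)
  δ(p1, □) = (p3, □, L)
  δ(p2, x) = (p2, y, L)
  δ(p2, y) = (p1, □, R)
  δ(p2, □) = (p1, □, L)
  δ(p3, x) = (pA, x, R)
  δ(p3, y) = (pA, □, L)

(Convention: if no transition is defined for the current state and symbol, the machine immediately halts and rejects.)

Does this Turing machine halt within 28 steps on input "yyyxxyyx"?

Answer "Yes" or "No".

Execution trace:
Initial: [p0]yyyxxyyx
Step 1: δ(p0, y) = (p1, y, R) → y[p1]yyxxyyx
Step 2: δ(p1, y) = (p2, y, R) → yy[p2]yxxyyx
Step 3: δ(p2, y) = (p1, □, R) → yy□[p1]xxyyx
Step 4: δ(p1, x) = (p3, x, L) → yy[p3]□xxyyx

No transition is defined for δ(p3, □). By convention the machine halts and rejects.
The machine halted after 4 steps (within the 28-step bound).

Answer: Yes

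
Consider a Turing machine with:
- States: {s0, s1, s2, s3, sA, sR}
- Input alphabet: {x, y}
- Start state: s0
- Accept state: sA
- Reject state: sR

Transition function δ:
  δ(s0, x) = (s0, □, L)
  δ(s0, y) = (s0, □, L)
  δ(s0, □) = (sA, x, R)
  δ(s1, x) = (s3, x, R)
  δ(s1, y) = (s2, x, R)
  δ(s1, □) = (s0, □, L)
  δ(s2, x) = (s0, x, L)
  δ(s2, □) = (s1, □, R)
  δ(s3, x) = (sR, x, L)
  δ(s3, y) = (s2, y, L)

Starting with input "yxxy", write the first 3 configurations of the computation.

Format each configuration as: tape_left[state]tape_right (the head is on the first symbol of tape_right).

Transitions applied:
Step 1: δ(s0, y) = (s0, □, L)
Step 2: δ(s0, □) = (sA, x, R)

The first 3 configurations are:
[s0]yxxy ⊢ [s0]□□xxy ⊢ x[sA]□xxy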